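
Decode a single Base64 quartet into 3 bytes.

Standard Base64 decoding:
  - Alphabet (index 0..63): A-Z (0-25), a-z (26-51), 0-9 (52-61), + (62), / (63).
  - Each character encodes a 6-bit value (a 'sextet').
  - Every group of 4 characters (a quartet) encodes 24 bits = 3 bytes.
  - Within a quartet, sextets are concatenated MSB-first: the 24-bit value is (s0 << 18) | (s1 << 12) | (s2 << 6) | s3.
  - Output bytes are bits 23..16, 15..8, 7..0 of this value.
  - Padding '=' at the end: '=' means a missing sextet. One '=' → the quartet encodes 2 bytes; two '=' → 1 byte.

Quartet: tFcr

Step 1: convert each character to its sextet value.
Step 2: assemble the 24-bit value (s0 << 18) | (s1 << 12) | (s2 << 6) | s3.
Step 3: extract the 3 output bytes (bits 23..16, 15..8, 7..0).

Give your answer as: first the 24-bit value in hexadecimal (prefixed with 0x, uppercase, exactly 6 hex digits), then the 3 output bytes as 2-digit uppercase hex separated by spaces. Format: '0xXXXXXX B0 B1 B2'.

Answer: 0xB4572B B4 57 2B

Derivation:
Sextets: t=45, F=5, c=28, r=43
24-bit: (45<<18) | (5<<12) | (28<<6) | 43
      = 0xB40000 | 0x005000 | 0x000700 | 0x00002B
      = 0xB4572B
Bytes: (v>>16)&0xFF=B4, (v>>8)&0xFF=57, v&0xFF=2B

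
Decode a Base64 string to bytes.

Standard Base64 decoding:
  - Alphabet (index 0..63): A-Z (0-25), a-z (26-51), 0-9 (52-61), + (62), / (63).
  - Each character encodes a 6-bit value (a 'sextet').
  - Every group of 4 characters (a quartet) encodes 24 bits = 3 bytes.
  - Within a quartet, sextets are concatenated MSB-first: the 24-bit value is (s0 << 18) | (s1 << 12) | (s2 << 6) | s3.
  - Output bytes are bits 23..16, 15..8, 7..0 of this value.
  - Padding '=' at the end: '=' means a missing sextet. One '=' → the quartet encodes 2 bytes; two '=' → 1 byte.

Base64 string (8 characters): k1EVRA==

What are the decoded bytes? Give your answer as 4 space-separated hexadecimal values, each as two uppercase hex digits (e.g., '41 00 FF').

After char 0 ('k'=36): chars_in_quartet=1 acc=0x24 bytes_emitted=0
After char 1 ('1'=53): chars_in_quartet=2 acc=0x935 bytes_emitted=0
After char 2 ('E'=4): chars_in_quartet=3 acc=0x24D44 bytes_emitted=0
After char 3 ('V'=21): chars_in_quartet=4 acc=0x935115 -> emit 93 51 15, reset; bytes_emitted=3
After char 4 ('R'=17): chars_in_quartet=1 acc=0x11 bytes_emitted=3
After char 5 ('A'=0): chars_in_quartet=2 acc=0x440 bytes_emitted=3
Padding '==': partial quartet acc=0x440 -> emit 44; bytes_emitted=4

Answer: 93 51 15 44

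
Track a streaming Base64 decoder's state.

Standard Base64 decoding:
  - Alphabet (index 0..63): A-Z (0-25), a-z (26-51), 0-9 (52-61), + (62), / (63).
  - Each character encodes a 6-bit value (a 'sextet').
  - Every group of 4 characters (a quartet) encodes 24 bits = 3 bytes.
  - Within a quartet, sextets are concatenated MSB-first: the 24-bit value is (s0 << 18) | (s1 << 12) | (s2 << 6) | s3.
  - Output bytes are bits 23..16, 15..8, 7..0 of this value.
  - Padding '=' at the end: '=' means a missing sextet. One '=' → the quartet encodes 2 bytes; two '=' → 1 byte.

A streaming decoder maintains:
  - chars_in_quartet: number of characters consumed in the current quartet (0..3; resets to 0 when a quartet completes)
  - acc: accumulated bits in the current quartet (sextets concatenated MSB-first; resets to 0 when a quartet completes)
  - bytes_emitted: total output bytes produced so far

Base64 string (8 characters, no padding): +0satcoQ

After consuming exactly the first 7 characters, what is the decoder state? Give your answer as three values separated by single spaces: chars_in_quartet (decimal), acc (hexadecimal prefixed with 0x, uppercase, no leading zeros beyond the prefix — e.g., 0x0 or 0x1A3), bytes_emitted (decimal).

After char 0 ('+'=62): chars_in_quartet=1 acc=0x3E bytes_emitted=0
After char 1 ('0'=52): chars_in_quartet=2 acc=0xFB4 bytes_emitted=0
After char 2 ('s'=44): chars_in_quartet=3 acc=0x3ED2C bytes_emitted=0
After char 3 ('a'=26): chars_in_quartet=4 acc=0xFB4B1A -> emit FB 4B 1A, reset; bytes_emitted=3
After char 4 ('t'=45): chars_in_quartet=1 acc=0x2D bytes_emitted=3
After char 5 ('c'=28): chars_in_quartet=2 acc=0xB5C bytes_emitted=3
After char 6 ('o'=40): chars_in_quartet=3 acc=0x2D728 bytes_emitted=3

Answer: 3 0x2D728 3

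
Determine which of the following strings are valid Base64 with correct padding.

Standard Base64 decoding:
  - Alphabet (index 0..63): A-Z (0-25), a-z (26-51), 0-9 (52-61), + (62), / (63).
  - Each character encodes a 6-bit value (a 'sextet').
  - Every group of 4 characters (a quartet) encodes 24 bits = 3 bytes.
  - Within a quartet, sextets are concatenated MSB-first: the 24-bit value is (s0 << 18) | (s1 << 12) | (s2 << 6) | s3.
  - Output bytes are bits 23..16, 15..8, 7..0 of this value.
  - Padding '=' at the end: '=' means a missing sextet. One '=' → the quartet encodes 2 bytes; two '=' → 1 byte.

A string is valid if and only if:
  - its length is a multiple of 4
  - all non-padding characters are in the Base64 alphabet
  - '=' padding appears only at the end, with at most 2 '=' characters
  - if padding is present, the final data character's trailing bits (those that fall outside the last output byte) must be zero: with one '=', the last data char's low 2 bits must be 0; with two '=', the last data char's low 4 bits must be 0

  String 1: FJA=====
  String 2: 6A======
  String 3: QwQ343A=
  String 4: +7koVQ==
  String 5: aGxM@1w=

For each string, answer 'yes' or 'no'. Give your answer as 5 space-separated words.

Answer: no no yes yes no

Derivation:
String 1: 'FJA=====' → invalid (5 pad chars (max 2))
String 2: '6A======' → invalid (6 pad chars (max 2))
String 3: 'QwQ343A=' → valid
String 4: '+7koVQ==' → valid
String 5: 'aGxM@1w=' → invalid (bad char(s): ['@'])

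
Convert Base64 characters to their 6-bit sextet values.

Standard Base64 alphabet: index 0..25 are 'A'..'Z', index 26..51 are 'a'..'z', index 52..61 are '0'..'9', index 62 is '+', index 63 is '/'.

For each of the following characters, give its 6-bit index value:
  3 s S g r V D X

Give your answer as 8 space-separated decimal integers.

Answer: 55 44 18 32 43 21 3 23

Derivation:
'3': 0..9 range, 52 + ord('3') − ord('0') = 55
's': a..z range, 26 + ord('s') − ord('a') = 44
'S': A..Z range, ord('S') − ord('A') = 18
'g': a..z range, 26 + ord('g') − ord('a') = 32
'r': a..z range, 26 + ord('r') − ord('a') = 43
'V': A..Z range, ord('V') − ord('A') = 21
'D': A..Z range, ord('D') − ord('A') = 3
'X': A..Z range, ord('X') − ord('A') = 23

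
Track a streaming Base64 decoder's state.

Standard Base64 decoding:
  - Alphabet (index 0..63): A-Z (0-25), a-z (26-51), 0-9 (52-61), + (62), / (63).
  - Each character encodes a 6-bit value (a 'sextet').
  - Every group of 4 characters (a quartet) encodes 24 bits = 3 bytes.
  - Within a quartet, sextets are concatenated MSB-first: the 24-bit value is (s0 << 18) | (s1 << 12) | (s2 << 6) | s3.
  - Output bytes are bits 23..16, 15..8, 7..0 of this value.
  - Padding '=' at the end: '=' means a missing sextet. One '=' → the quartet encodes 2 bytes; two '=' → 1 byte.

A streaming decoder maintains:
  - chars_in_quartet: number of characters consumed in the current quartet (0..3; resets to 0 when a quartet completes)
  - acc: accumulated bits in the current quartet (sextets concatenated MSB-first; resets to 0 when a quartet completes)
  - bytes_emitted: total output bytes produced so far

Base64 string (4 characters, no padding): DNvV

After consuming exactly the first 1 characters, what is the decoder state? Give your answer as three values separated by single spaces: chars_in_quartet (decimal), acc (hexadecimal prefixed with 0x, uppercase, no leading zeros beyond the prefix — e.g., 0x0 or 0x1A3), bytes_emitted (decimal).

Answer: 1 0x3 0

Derivation:
After char 0 ('D'=3): chars_in_quartet=1 acc=0x3 bytes_emitted=0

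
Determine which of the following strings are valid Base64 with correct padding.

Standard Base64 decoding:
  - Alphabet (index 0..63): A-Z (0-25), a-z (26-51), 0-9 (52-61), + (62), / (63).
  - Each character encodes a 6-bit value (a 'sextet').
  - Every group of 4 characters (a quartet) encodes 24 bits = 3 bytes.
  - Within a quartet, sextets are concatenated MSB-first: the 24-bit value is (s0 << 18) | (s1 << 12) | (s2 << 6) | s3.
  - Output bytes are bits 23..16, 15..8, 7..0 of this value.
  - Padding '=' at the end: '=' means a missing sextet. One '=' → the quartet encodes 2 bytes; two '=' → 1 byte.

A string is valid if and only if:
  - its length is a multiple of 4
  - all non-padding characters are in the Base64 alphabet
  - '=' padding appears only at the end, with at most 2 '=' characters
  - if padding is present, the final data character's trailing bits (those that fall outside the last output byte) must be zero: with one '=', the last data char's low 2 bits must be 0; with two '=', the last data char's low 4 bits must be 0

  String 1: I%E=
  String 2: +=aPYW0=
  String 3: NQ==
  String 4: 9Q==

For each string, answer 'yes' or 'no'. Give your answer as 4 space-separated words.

Answer: no no yes yes

Derivation:
String 1: 'I%E=' → invalid (bad char(s): ['%'])
String 2: '+=aPYW0=' → invalid (bad char(s): ['=']; '=' in middle)
String 3: 'NQ==' → valid
String 4: '9Q==' → valid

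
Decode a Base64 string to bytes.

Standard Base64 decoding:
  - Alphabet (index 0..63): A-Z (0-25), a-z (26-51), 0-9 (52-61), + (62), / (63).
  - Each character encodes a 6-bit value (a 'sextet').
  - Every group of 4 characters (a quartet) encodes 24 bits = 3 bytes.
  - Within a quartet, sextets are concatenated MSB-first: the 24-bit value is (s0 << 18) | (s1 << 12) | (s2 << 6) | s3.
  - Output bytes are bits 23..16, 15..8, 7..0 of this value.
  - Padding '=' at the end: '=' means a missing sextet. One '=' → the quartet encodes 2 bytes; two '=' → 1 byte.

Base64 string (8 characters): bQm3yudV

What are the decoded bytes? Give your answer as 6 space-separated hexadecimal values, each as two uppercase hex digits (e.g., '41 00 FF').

Answer: 6D 09 B7 CA E7 55

Derivation:
After char 0 ('b'=27): chars_in_quartet=1 acc=0x1B bytes_emitted=0
After char 1 ('Q'=16): chars_in_quartet=2 acc=0x6D0 bytes_emitted=0
After char 2 ('m'=38): chars_in_quartet=3 acc=0x1B426 bytes_emitted=0
After char 3 ('3'=55): chars_in_quartet=4 acc=0x6D09B7 -> emit 6D 09 B7, reset; bytes_emitted=3
After char 4 ('y'=50): chars_in_quartet=1 acc=0x32 bytes_emitted=3
After char 5 ('u'=46): chars_in_quartet=2 acc=0xCAE bytes_emitted=3
After char 6 ('d'=29): chars_in_quartet=3 acc=0x32B9D bytes_emitted=3
After char 7 ('V'=21): chars_in_quartet=4 acc=0xCAE755 -> emit CA E7 55, reset; bytes_emitted=6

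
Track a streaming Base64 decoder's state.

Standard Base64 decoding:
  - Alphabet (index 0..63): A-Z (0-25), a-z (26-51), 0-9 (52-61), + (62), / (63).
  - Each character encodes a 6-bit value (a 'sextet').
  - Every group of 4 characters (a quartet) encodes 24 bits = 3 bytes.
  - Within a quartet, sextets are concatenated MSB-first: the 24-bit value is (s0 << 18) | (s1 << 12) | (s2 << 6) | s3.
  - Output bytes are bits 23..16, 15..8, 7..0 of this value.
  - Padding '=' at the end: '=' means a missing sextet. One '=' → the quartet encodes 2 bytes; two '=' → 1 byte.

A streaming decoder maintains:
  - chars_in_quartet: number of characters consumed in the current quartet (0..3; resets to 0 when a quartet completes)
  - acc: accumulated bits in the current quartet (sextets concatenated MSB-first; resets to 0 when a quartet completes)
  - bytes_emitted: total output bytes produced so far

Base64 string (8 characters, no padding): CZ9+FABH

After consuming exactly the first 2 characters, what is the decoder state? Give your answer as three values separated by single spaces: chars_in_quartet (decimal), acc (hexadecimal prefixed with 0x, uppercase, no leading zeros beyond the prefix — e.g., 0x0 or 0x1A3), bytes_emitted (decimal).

After char 0 ('C'=2): chars_in_quartet=1 acc=0x2 bytes_emitted=0
After char 1 ('Z'=25): chars_in_quartet=2 acc=0x99 bytes_emitted=0

Answer: 2 0x99 0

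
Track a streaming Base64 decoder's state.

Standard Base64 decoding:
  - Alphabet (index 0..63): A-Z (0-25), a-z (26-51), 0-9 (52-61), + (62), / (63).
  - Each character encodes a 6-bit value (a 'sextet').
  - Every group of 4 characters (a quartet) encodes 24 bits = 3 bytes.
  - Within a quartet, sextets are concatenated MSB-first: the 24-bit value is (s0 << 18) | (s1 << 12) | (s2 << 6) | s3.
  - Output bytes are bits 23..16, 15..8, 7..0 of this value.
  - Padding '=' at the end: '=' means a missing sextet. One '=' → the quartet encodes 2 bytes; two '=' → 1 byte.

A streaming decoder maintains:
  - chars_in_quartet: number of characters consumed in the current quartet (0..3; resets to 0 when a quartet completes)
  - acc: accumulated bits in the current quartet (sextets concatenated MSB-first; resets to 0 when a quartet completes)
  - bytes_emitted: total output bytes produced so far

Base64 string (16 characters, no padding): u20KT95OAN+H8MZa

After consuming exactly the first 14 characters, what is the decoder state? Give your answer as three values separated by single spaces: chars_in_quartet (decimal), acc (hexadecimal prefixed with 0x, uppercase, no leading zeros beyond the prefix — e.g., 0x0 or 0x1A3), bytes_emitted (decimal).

Answer: 2 0xF0C 9

Derivation:
After char 0 ('u'=46): chars_in_quartet=1 acc=0x2E bytes_emitted=0
After char 1 ('2'=54): chars_in_quartet=2 acc=0xBB6 bytes_emitted=0
After char 2 ('0'=52): chars_in_quartet=3 acc=0x2EDB4 bytes_emitted=0
After char 3 ('K'=10): chars_in_quartet=4 acc=0xBB6D0A -> emit BB 6D 0A, reset; bytes_emitted=3
After char 4 ('T'=19): chars_in_quartet=1 acc=0x13 bytes_emitted=3
After char 5 ('9'=61): chars_in_quartet=2 acc=0x4FD bytes_emitted=3
After char 6 ('5'=57): chars_in_quartet=3 acc=0x13F79 bytes_emitted=3
After char 7 ('O'=14): chars_in_quartet=4 acc=0x4FDE4E -> emit 4F DE 4E, reset; bytes_emitted=6
After char 8 ('A'=0): chars_in_quartet=1 acc=0x0 bytes_emitted=6
After char 9 ('N'=13): chars_in_quartet=2 acc=0xD bytes_emitted=6
After char 10 ('+'=62): chars_in_quartet=3 acc=0x37E bytes_emitted=6
After char 11 ('H'=7): chars_in_quartet=4 acc=0xDF87 -> emit 00 DF 87, reset; bytes_emitted=9
After char 12 ('8'=60): chars_in_quartet=1 acc=0x3C bytes_emitted=9
After char 13 ('M'=12): chars_in_quartet=2 acc=0xF0C bytes_emitted=9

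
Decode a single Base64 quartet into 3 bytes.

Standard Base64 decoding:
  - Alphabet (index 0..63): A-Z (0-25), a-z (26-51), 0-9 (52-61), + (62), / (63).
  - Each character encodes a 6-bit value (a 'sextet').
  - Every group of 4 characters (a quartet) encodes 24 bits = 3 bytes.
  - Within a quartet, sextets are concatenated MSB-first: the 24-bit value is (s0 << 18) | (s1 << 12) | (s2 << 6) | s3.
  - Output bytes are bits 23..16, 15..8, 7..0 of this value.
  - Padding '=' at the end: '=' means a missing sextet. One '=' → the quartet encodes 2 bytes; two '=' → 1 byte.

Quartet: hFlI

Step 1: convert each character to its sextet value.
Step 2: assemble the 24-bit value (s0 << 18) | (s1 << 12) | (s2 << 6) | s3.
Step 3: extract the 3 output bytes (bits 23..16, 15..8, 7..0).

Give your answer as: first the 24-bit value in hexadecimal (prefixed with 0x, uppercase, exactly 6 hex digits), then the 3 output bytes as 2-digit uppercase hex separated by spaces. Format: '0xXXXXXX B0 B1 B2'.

Sextets: h=33, F=5, l=37, I=8
24-bit: (33<<18) | (5<<12) | (37<<6) | 8
      = 0x840000 | 0x005000 | 0x000940 | 0x000008
      = 0x845948
Bytes: (v>>16)&0xFF=84, (v>>8)&0xFF=59, v&0xFF=48

Answer: 0x845948 84 59 48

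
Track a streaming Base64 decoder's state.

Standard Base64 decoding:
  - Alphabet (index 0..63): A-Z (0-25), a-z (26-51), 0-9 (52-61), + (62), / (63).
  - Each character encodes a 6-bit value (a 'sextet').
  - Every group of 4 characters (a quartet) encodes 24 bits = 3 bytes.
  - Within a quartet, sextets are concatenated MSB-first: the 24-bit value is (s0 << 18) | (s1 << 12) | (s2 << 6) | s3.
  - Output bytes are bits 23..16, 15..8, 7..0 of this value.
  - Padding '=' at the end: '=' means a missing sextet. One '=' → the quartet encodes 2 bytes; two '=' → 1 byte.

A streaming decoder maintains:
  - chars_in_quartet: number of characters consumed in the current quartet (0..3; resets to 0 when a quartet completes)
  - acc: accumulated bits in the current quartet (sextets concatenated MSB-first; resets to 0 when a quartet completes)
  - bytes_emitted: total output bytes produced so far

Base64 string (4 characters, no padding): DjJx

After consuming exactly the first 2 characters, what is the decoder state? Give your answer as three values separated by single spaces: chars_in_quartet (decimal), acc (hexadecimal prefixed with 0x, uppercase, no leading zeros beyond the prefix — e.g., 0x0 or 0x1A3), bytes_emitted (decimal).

After char 0 ('D'=3): chars_in_quartet=1 acc=0x3 bytes_emitted=0
After char 1 ('j'=35): chars_in_quartet=2 acc=0xE3 bytes_emitted=0

Answer: 2 0xE3 0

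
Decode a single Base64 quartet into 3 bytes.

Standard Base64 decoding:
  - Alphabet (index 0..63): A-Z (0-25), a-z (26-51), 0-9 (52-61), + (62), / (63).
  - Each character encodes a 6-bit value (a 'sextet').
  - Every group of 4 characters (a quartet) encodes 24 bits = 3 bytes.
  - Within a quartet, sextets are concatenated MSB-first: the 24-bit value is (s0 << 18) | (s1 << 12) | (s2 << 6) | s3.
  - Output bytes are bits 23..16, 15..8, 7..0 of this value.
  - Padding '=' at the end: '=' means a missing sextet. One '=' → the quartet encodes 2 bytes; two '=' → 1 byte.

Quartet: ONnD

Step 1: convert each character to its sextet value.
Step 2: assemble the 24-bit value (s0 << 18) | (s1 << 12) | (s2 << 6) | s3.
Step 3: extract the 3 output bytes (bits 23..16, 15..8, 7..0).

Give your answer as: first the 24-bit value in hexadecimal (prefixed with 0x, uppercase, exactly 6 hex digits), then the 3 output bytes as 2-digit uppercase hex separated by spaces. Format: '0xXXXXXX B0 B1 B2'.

Answer: 0x38D9C3 38 D9 C3

Derivation:
Sextets: O=14, N=13, n=39, D=3
24-bit: (14<<18) | (13<<12) | (39<<6) | 3
      = 0x380000 | 0x00D000 | 0x0009C0 | 0x000003
      = 0x38D9C3
Bytes: (v>>16)&0xFF=38, (v>>8)&0xFF=D9, v&0xFF=C3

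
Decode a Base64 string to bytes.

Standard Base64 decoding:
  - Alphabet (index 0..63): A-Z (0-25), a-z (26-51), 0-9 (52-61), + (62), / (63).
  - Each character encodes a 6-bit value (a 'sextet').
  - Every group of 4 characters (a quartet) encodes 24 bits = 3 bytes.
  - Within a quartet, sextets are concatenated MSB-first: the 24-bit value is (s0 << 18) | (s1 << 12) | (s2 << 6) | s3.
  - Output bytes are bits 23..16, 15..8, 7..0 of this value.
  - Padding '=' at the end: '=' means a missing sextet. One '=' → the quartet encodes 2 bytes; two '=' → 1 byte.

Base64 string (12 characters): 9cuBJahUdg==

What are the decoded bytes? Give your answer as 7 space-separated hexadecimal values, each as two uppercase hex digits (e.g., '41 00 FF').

After char 0 ('9'=61): chars_in_quartet=1 acc=0x3D bytes_emitted=0
After char 1 ('c'=28): chars_in_quartet=2 acc=0xF5C bytes_emitted=0
After char 2 ('u'=46): chars_in_quartet=3 acc=0x3D72E bytes_emitted=0
After char 3 ('B'=1): chars_in_quartet=4 acc=0xF5CB81 -> emit F5 CB 81, reset; bytes_emitted=3
After char 4 ('J'=9): chars_in_quartet=1 acc=0x9 bytes_emitted=3
After char 5 ('a'=26): chars_in_quartet=2 acc=0x25A bytes_emitted=3
After char 6 ('h'=33): chars_in_quartet=3 acc=0x96A1 bytes_emitted=3
After char 7 ('U'=20): chars_in_quartet=4 acc=0x25A854 -> emit 25 A8 54, reset; bytes_emitted=6
After char 8 ('d'=29): chars_in_quartet=1 acc=0x1D bytes_emitted=6
After char 9 ('g'=32): chars_in_quartet=2 acc=0x760 bytes_emitted=6
Padding '==': partial quartet acc=0x760 -> emit 76; bytes_emitted=7

Answer: F5 CB 81 25 A8 54 76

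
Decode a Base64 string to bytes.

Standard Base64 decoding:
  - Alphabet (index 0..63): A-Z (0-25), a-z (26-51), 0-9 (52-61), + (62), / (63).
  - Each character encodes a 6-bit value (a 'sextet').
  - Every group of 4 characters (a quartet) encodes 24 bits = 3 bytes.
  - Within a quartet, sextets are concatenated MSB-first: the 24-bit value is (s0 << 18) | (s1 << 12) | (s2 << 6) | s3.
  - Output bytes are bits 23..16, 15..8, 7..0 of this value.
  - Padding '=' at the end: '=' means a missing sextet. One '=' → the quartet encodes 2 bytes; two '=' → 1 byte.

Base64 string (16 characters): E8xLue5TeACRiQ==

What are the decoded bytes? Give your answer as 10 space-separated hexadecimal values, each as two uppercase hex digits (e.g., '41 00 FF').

Answer: 13 CC 4B B9 EE 53 78 00 91 89

Derivation:
After char 0 ('E'=4): chars_in_quartet=1 acc=0x4 bytes_emitted=0
After char 1 ('8'=60): chars_in_quartet=2 acc=0x13C bytes_emitted=0
After char 2 ('x'=49): chars_in_quartet=3 acc=0x4F31 bytes_emitted=0
After char 3 ('L'=11): chars_in_quartet=4 acc=0x13CC4B -> emit 13 CC 4B, reset; bytes_emitted=3
After char 4 ('u'=46): chars_in_quartet=1 acc=0x2E bytes_emitted=3
After char 5 ('e'=30): chars_in_quartet=2 acc=0xB9E bytes_emitted=3
After char 6 ('5'=57): chars_in_quartet=3 acc=0x2E7B9 bytes_emitted=3
After char 7 ('T'=19): chars_in_quartet=4 acc=0xB9EE53 -> emit B9 EE 53, reset; bytes_emitted=6
After char 8 ('e'=30): chars_in_quartet=1 acc=0x1E bytes_emitted=6
After char 9 ('A'=0): chars_in_quartet=2 acc=0x780 bytes_emitted=6
After char 10 ('C'=2): chars_in_quartet=3 acc=0x1E002 bytes_emitted=6
After char 11 ('R'=17): chars_in_quartet=4 acc=0x780091 -> emit 78 00 91, reset; bytes_emitted=9
After char 12 ('i'=34): chars_in_quartet=1 acc=0x22 bytes_emitted=9
After char 13 ('Q'=16): chars_in_quartet=2 acc=0x890 bytes_emitted=9
Padding '==': partial quartet acc=0x890 -> emit 89; bytes_emitted=10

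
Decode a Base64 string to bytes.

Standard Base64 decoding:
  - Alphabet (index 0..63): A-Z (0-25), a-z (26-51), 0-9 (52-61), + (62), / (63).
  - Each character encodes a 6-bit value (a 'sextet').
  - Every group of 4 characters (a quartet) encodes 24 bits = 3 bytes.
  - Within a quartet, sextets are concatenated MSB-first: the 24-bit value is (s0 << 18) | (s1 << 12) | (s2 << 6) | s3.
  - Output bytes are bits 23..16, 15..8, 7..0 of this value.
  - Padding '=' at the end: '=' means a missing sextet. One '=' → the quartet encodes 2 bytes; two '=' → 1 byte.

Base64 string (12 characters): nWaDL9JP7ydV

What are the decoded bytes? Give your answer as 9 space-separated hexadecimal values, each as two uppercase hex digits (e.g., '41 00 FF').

Answer: 9D 66 83 2F D2 4F EF 27 55

Derivation:
After char 0 ('n'=39): chars_in_quartet=1 acc=0x27 bytes_emitted=0
After char 1 ('W'=22): chars_in_quartet=2 acc=0x9D6 bytes_emitted=0
After char 2 ('a'=26): chars_in_quartet=3 acc=0x2759A bytes_emitted=0
After char 3 ('D'=3): chars_in_quartet=4 acc=0x9D6683 -> emit 9D 66 83, reset; bytes_emitted=3
After char 4 ('L'=11): chars_in_quartet=1 acc=0xB bytes_emitted=3
After char 5 ('9'=61): chars_in_quartet=2 acc=0x2FD bytes_emitted=3
After char 6 ('J'=9): chars_in_quartet=3 acc=0xBF49 bytes_emitted=3
After char 7 ('P'=15): chars_in_quartet=4 acc=0x2FD24F -> emit 2F D2 4F, reset; bytes_emitted=6
After char 8 ('7'=59): chars_in_quartet=1 acc=0x3B bytes_emitted=6
After char 9 ('y'=50): chars_in_quartet=2 acc=0xEF2 bytes_emitted=6
After char 10 ('d'=29): chars_in_quartet=3 acc=0x3BC9D bytes_emitted=6
After char 11 ('V'=21): chars_in_quartet=4 acc=0xEF2755 -> emit EF 27 55, reset; bytes_emitted=9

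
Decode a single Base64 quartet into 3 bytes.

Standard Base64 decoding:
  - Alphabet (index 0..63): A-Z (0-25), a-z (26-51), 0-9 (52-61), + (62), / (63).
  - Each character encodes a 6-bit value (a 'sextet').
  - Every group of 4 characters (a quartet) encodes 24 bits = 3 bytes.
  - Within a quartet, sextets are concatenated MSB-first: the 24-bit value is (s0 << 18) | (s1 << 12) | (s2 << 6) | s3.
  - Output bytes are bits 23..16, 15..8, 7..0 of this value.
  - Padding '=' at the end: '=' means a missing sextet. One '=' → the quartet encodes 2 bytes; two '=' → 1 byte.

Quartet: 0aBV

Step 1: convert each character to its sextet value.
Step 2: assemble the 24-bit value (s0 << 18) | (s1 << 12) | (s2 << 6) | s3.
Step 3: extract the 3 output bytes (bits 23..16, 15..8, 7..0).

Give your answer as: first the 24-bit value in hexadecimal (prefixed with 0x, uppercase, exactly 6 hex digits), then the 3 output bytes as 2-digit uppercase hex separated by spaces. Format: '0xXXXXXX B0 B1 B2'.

Sextets: 0=52, a=26, B=1, V=21
24-bit: (52<<18) | (26<<12) | (1<<6) | 21
      = 0xD00000 | 0x01A000 | 0x000040 | 0x000015
      = 0xD1A055
Bytes: (v>>16)&0xFF=D1, (v>>8)&0xFF=A0, v&0xFF=55

Answer: 0xD1A055 D1 A0 55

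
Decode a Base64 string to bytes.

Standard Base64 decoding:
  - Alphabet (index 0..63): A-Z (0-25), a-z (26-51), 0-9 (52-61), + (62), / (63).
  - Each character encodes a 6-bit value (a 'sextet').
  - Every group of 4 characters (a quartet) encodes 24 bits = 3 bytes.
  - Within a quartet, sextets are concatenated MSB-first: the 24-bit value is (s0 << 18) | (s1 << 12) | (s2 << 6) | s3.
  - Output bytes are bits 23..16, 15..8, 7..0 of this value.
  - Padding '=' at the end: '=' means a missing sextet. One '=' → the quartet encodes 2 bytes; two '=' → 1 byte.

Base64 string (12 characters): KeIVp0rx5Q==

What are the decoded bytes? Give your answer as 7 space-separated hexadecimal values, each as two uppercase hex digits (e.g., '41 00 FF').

Answer: 29 E2 15 A7 4A F1 E5

Derivation:
After char 0 ('K'=10): chars_in_quartet=1 acc=0xA bytes_emitted=0
After char 1 ('e'=30): chars_in_quartet=2 acc=0x29E bytes_emitted=0
After char 2 ('I'=8): chars_in_quartet=3 acc=0xA788 bytes_emitted=0
After char 3 ('V'=21): chars_in_quartet=4 acc=0x29E215 -> emit 29 E2 15, reset; bytes_emitted=3
After char 4 ('p'=41): chars_in_quartet=1 acc=0x29 bytes_emitted=3
After char 5 ('0'=52): chars_in_quartet=2 acc=0xA74 bytes_emitted=3
After char 6 ('r'=43): chars_in_quartet=3 acc=0x29D2B bytes_emitted=3
After char 7 ('x'=49): chars_in_quartet=4 acc=0xA74AF1 -> emit A7 4A F1, reset; bytes_emitted=6
After char 8 ('5'=57): chars_in_quartet=1 acc=0x39 bytes_emitted=6
After char 9 ('Q'=16): chars_in_quartet=2 acc=0xE50 bytes_emitted=6
Padding '==': partial quartet acc=0xE50 -> emit E5; bytes_emitted=7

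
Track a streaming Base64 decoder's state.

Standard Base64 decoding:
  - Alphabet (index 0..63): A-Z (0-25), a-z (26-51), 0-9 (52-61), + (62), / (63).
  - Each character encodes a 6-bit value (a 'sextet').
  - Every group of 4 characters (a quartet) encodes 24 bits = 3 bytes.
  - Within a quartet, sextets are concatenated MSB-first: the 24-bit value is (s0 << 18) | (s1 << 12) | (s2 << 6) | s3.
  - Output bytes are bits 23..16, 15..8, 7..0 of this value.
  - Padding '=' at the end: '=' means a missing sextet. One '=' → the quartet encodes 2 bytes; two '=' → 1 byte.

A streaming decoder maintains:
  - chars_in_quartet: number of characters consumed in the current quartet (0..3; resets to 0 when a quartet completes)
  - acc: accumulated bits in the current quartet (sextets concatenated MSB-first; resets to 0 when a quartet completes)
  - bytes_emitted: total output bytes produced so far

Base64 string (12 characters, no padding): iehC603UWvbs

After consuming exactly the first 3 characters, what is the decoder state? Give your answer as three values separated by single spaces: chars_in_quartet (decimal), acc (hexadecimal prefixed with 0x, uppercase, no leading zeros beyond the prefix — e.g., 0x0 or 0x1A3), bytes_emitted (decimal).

Answer: 3 0x227A1 0

Derivation:
After char 0 ('i'=34): chars_in_quartet=1 acc=0x22 bytes_emitted=0
After char 1 ('e'=30): chars_in_quartet=2 acc=0x89E bytes_emitted=0
After char 2 ('h'=33): chars_in_quartet=3 acc=0x227A1 bytes_emitted=0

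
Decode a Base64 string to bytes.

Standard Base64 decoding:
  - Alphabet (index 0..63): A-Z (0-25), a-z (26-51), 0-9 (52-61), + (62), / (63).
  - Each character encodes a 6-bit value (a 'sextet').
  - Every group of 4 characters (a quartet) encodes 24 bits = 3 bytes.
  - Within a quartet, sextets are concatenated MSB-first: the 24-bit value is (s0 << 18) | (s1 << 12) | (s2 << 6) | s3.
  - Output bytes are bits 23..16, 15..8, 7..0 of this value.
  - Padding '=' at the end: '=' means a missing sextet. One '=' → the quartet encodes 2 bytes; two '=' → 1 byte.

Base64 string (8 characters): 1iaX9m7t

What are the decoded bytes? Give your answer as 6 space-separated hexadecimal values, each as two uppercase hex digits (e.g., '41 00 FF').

Answer: D6 26 97 F6 6E ED

Derivation:
After char 0 ('1'=53): chars_in_quartet=1 acc=0x35 bytes_emitted=0
After char 1 ('i'=34): chars_in_quartet=2 acc=0xD62 bytes_emitted=0
After char 2 ('a'=26): chars_in_quartet=3 acc=0x3589A bytes_emitted=0
After char 3 ('X'=23): chars_in_quartet=4 acc=0xD62697 -> emit D6 26 97, reset; bytes_emitted=3
After char 4 ('9'=61): chars_in_quartet=1 acc=0x3D bytes_emitted=3
After char 5 ('m'=38): chars_in_quartet=2 acc=0xF66 bytes_emitted=3
After char 6 ('7'=59): chars_in_quartet=3 acc=0x3D9BB bytes_emitted=3
After char 7 ('t'=45): chars_in_quartet=4 acc=0xF66EED -> emit F6 6E ED, reset; bytes_emitted=6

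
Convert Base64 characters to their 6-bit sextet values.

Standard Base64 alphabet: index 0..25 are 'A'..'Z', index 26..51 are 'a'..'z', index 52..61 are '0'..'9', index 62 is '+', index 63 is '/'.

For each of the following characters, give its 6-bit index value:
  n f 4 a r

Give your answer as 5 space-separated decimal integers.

Answer: 39 31 56 26 43

Derivation:
'n': a..z range, 26 + ord('n') − ord('a') = 39
'f': a..z range, 26 + ord('f') − ord('a') = 31
'4': 0..9 range, 52 + ord('4') − ord('0') = 56
'a': a..z range, 26 + ord('a') − ord('a') = 26
'r': a..z range, 26 + ord('r') − ord('a') = 43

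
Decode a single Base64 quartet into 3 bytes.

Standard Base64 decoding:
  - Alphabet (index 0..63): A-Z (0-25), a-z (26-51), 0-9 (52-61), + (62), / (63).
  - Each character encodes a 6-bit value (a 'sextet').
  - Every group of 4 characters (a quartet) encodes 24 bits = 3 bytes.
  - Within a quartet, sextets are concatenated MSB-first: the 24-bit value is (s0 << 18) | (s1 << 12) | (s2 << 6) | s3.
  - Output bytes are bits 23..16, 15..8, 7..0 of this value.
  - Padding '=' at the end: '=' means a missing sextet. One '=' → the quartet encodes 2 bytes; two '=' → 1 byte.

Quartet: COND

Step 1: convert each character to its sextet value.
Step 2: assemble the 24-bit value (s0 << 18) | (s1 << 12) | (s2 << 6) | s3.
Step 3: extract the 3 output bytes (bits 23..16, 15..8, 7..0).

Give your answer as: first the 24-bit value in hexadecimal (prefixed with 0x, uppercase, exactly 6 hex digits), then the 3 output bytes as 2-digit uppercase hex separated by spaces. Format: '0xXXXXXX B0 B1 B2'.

Answer: 0x08E343 08 E3 43

Derivation:
Sextets: C=2, O=14, N=13, D=3
24-bit: (2<<18) | (14<<12) | (13<<6) | 3
      = 0x080000 | 0x00E000 | 0x000340 | 0x000003
      = 0x08E343
Bytes: (v>>16)&0xFF=08, (v>>8)&0xFF=E3, v&0xFF=43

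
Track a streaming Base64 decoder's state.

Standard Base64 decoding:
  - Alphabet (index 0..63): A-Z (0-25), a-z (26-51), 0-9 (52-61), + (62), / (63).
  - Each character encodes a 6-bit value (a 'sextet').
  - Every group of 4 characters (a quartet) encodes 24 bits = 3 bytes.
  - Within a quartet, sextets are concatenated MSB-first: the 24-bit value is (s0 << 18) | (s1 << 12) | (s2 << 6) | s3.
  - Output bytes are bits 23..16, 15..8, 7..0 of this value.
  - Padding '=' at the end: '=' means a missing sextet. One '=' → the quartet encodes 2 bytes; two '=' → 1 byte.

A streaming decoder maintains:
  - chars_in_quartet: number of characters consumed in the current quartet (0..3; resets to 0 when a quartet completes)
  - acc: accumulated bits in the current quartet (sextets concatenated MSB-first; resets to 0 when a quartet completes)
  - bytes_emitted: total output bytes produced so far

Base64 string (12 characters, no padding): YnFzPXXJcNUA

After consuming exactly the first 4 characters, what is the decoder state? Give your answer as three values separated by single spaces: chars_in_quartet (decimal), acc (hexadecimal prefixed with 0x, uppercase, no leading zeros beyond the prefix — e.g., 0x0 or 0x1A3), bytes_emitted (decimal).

After char 0 ('Y'=24): chars_in_quartet=1 acc=0x18 bytes_emitted=0
After char 1 ('n'=39): chars_in_quartet=2 acc=0x627 bytes_emitted=0
After char 2 ('F'=5): chars_in_quartet=3 acc=0x189C5 bytes_emitted=0
After char 3 ('z'=51): chars_in_quartet=4 acc=0x627173 -> emit 62 71 73, reset; bytes_emitted=3

Answer: 0 0x0 3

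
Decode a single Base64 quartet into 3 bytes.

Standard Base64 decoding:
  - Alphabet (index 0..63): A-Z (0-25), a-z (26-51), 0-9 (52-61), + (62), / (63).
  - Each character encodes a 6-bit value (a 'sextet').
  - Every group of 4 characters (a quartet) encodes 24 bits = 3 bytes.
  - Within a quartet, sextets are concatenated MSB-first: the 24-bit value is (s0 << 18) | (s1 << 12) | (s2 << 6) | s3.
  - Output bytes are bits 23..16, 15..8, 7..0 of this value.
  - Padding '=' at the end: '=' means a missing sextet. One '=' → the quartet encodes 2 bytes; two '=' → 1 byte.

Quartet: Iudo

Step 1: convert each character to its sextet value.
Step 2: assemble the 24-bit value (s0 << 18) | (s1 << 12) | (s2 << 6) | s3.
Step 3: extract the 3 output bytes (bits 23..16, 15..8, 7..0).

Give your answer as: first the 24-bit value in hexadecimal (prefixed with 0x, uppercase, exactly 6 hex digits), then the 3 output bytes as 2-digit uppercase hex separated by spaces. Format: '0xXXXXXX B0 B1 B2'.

Answer: 0x22E768 22 E7 68

Derivation:
Sextets: I=8, u=46, d=29, o=40
24-bit: (8<<18) | (46<<12) | (29<<6) | 40
      = 0x200000 | 0x02E000 | 0x000740 | 0x000028
      = 0x22E768
Bytes: (v>>16)&0xFF=22, (v>>8)&0xFF=E7, v&0xFF=68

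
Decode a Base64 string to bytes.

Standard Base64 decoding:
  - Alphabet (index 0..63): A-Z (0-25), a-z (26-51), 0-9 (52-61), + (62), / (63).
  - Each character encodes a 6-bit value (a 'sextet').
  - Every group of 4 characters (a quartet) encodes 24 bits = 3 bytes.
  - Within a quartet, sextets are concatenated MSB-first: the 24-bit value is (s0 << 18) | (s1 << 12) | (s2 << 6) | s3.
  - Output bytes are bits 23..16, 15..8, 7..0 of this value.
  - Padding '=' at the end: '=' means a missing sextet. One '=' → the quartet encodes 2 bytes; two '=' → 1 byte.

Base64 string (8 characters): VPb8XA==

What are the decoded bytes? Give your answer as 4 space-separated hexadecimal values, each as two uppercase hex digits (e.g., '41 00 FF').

After char 0 ('V'=21): chars_in_quartet=1 acc=0x15 bytes_emitted=0
After char 1 ('P'=15): chars_in_quartet=2 acc=0x54F bytes_emitted=0
After char 2 ('b'=27): chars_in_quartet=3 acc=0x153DB bytes_emitted=0
After char 3 ('8'=60): chars_in_quartet=4 acc=0x54F6FC -> emit 54 F6 FC, reset; bytes_emitted=3
After char 4 ('X'=23): chars_in_quartet=1 acc=0x17 bytes_emitted=3
After char 5 ('A'=0): chars_in_quartet=2 acc=0x5C0 bytes_emitted=3
Padding '==': partial quartet acc=0x5C0 -> emit 5C; bytes_emitted=4

Answer: 54 F6 FC 5C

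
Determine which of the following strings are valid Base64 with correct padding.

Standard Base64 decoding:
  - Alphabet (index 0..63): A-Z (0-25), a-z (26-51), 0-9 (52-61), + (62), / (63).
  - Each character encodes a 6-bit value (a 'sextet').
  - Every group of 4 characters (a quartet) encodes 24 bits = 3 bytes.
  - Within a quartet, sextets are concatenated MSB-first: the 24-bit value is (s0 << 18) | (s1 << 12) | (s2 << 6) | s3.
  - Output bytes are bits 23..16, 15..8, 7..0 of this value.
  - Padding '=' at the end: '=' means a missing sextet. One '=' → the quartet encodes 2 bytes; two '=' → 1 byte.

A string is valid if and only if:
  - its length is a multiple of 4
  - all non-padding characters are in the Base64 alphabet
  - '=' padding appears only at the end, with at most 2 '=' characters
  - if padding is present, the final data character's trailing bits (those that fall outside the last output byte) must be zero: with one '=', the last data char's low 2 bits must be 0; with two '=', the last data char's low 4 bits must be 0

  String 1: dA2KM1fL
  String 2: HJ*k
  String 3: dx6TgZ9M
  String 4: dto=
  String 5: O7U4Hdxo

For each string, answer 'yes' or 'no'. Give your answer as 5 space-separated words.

String 1: 'dA2KM1fL' → valid
String 2: 'HJ*k' → invalid (bad char(s): ['*'])
String 3: 'dx6TgZ9M' → valid
String 4: 'dto=' → valid
String 5: 'O7U4Hdxo' → valid

Answer: yes no yes yes yes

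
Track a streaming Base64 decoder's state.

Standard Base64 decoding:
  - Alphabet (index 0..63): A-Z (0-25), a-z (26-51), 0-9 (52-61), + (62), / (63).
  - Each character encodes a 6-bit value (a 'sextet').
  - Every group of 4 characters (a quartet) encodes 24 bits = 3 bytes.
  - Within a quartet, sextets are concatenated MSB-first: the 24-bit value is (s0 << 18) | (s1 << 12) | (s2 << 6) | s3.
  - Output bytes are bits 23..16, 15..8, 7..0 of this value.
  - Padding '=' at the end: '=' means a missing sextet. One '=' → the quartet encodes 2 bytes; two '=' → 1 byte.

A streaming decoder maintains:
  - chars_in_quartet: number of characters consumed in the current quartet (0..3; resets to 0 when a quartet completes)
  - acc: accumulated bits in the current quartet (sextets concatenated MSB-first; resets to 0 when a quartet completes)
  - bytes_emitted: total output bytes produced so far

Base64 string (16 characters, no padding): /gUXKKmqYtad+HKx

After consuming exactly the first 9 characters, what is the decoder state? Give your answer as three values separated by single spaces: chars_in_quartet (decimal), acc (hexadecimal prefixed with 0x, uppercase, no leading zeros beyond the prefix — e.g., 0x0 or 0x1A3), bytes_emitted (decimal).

Answer: 1 0x18 6

Derivation:
After char 0 ('/'=63): chars_in_quartet=1 acc=0x3F bytes_emitted=0
After char 1 ('g'=32): chars_in_quartet=2 acc=0xFE0 bytes_emitted=0
After char 2 ('U'=20): chars_in_quartet=3 acc=0x3F814 bytes_emitted=0
After char 3 ('X'=23): chars_in_quartet=4 acc=0xFE0517 -> emit FE 05 17, reset; bytes_emitted=3
After char 4 ('K'=10): chars_in_quartet=1 acc=0xA bytes_emitted=3
After char 5 ('K'=10): chars_in_quartet=2 acc=0x28A bytes_emitted=3
After char 6 ('m'=38): chars_in_quartet=3 acc=0xA2A6 bytes_emitted=3
After char 7 ('q'=42): chars_in_quartet=4 acc=0x28A9AA -> emit 28 A9 AA, reset; bytes_emitted=6
After char 8 ('Y'=24): chars_in_quartet=1 acc=0x18 bytes_emitted=6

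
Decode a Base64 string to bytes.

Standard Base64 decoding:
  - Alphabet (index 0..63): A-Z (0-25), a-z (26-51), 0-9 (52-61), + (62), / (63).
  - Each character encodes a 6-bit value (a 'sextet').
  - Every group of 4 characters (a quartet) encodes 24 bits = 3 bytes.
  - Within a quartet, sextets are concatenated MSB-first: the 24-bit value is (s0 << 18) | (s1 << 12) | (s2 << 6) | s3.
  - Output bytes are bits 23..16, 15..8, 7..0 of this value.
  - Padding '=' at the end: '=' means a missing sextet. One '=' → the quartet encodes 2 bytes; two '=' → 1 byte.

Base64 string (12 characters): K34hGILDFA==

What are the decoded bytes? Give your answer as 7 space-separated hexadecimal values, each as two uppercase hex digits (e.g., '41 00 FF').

After char 0 ('K'=10): chars_in_quartet=1 acc=0xA bytes_emitted=0
After char 1 ('3'=55): chars_in_quartet=2 acc=0x2B7 bytes_emitted=0
After char 2 ('4'=56): chars_in_quartet=3 acc=0xADF8 bytes_emitted=0
After char 3 ('h'=33): chars_in_quartet=4 acc=0x2B7E21 -> emit 2B 7E 21, reset; bytes_emitted=3
After char 4 ('G'=6): chars_in_quartet=1 acc=0x6 bytes_emitted=3
After char 5 ('I'=8): chars_in_quartet=2 acc=0x188 bytes_emitted=3
After char 6 ('L'=11): chars_in_quartet=3 acc=0x620B bytes_emitted=3
After char 7 ('D'=3): chars_in_quartet=4 acc=0x1882C3 -> emit 18 82 C3, reset; bytes_emitted=6
After char 8 ('F'=5): chars_in_quartet=1 acc=0x5 bytes_emitted=6
After char 9 ('A'=0): chars_in_quartet=2 acc=0x140 bytes_emitted=6
Padding '==': partial quartet acc=0x140 -> emit 14; bytes_emitted=7

Answer: 2B 7E 21 18 82 C3 14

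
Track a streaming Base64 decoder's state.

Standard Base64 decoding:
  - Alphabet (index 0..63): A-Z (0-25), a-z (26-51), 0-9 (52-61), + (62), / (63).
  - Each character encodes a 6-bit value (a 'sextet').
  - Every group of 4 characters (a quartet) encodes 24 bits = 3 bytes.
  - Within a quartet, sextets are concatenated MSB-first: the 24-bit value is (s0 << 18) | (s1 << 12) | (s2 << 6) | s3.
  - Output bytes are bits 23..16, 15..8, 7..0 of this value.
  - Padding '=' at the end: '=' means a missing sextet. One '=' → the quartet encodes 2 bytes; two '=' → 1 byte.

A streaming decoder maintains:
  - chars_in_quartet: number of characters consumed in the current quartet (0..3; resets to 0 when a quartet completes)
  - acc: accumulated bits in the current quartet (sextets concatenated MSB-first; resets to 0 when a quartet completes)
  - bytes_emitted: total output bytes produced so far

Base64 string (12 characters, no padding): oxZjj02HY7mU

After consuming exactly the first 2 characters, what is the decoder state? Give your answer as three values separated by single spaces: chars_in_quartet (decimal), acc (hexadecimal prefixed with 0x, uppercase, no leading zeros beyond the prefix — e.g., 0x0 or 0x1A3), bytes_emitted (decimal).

After char 0 ('o'=40): chars_in_quartet=1 acc=0x28 bytes_emitted=0
After char 1 ('x'=49): chars_in_quartet=2 acc=0xA31 bytes_emitted=0

Answer: 2 0xA31 0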